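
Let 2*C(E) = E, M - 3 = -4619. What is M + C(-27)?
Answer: -9259/2 ≈ -4629.5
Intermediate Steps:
M = -4616 (M = 3 - 4619 = -4616)
C(E) = E/2
M + C(-27) = -4616 + (½)*(-27) = -4616 - 27/2 = -9259/2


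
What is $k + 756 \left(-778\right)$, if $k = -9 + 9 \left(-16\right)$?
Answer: $-588321$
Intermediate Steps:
$k = -153$ ($k = -9 - 144 = -153$)
$k + 756 \left(-778\right) = -153 + 756 \left(-778\right) = -153 - 588168 = -588321$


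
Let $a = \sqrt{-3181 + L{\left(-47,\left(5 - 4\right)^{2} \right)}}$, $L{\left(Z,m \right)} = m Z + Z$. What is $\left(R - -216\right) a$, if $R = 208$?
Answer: $2120 i \sqrt{131} \approx 24265.0 i$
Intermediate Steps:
$L{\left(Z,m \right)} = Z + Z m$ ($L{\left(Z,m \right)} = Z m + Z = Z + Z m$)
$a = 5 i \sqrt{131}$ ($a = \sqrt{-3181 - 47 \left(1 + \left(5 - 4\right)^{2}\right)} = \sqrt{-3181 - 47 \left(1 + 1^{2}\right)} = \sqrt{-3181 - 47 \left(1 + 1\right)} = \sqrt{-3181 - 94} = \sqrt{-3275} = 5 i \sqrt{131} \approx 57.228 i$)
$\left(R - -216\right) a = \left(208 - -216\right) 5 i \sqrt{131} = \left(208 + 216\right) 5 i \sqrt{131} = 424 \cdot 5 i \sqrt{131} = 2120 i \sqrt{131}$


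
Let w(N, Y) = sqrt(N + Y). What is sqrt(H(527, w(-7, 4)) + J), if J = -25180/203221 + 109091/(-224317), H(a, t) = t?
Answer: sqrt(-1268103983063512572747 + 2078076563302420453249*I*sqrt(3))/45585925057 ≈ 0.783 + 1.106*I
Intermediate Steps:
J = -27817884171/45585925057 (J = -25180*1/203221 + 109091*(-1/224317) = -25180/203221 - 109091/224317 = -27817884171/45585925057 ≈ -0.61023)
sqrt(H(527, w(-7, 4)) + J) = sqrt(sqrt(-7 + 4) - 27817884171/45585925057) = sqrt(sqrt(-3) - 27817884171/45585925057) = sqrt(I*sqrt(3) - 27817884171/45585925057) = sqrt(-27817884171/45585925057 + I*sqrt(3))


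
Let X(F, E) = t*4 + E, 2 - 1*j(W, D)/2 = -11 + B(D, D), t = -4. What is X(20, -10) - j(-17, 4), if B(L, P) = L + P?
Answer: -36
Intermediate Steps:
j(W, D) = 26 - 4*D (j(W, D) = 4 - 2*(-11 + (D + D)) = 4 - 2*(-11 + 2*D) = 4 + (22 - 4*D) = 26 - 4*D)
X(F, E) = -16 + E (X(F, E) = -4*4 + E = -16 + E)
X(20, -10) - j(-17, 4) = (-16 - 10) - (26 - 4*4) = -26 - (26 - 16) = -26 - 1*10 = -26 - 10 = -36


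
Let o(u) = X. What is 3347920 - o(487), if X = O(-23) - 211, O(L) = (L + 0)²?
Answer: 3347602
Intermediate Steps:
O(L) = L²
X = 318 (X = (-23)² - 211 = 529 - 211 = 318)
o(u) = 318
3347920 - o(487) = 3347920 - 1*318 = 3347920 - 318 = 3347602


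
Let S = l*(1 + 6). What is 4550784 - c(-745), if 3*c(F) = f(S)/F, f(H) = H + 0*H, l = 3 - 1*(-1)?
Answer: 10171002268/2235 ≈ 4.5508e+6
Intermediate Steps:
l = 4 (l = 3 + 1 = 4)
S = 28 (S = 4*(1 + 6) = 4*7 = 28)
f(H) = H (f(H) = H + 0 = H)
c(F) = 28/(3*F) (c(F) = (28/F)/3 = 28/(3*F))
4550784 - c(-745) = 4550784 - 28/(3*(-745)) = 4550784 - 28*(-1)/(3*745) = 4550784 - 1*(-28/2235) = 4550784 + 28/2235 = 10171002268/2235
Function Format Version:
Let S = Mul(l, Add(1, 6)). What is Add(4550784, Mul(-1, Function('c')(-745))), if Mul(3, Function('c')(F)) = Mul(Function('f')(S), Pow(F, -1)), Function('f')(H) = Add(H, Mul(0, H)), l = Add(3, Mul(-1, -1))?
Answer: Rational(10171002268, 2235) ≈ 4.5508e+6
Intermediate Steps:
l = 4 (l = Add(3, 1) = 4)
S = 28 (S = Mul(4, Add(1, 6)) = Mul(4, 7) = 28)
Function('f')(H) = H (Function('f')(H) = Add(H, 0) = H)
Function('c')(F) = Mul(Rational(28, 3), Pow(F, -1)) (Function('c')(F) = Mul(Rational(1, 3), Mul(28, Pow(F, -1))) = Mul(Rational(28, 3), Pow(F, -1)))
Add(4550784, Mul(-1, Function('c')(-745))) = Add(4550784, Mul(-1, Mul(Rational(28, 3), Pow(-745, -1)))) = Add(4550784, Mul(-1, Mul(Rational(28, 3), Rational(-1, 745)))) = Add(4550784, Mul(-1, Rational(-28, 2235))) = Add(4550784, Rational(28, 2235)) = Rational(10171002268, 2235)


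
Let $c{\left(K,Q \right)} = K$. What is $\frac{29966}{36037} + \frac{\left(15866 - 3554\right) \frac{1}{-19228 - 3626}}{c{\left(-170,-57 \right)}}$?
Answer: $\frac{9738915952}{11667519305} \approx 0.8347$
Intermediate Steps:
$\frac{29966}{36037} + \frac{\left(15866 - 3554\right) \frac{1}{-19228 - 3626}}{c{\left(-170,-57 \right)}} = \frac{29966}{36037} + \frac{\left(15866 - 3554\right) \frac{1}{-19228 - 3626}}{-170} = 29966 \cdot \frac{1}{36037} + \frac{12312}{-22854} \left(- \frac{1}{170}\right) = \frac{29966}{36037} + 12312 \left(- \frac{1}{22854}\right) \left(- \frac{1}{170}\right) = \frac{29966}{36037} - - \frac{1026}{323765} = \frac{29966}{36037} + \frac{1026}{323765} = \frac{9738915952}{11667519305}$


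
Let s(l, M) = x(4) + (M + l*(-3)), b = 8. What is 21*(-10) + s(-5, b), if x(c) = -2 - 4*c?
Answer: -205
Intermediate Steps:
s(l, M) = -18 + M - 3*l (s(l, M) = (-2 - 4*4) + (M + l*(-3)) = (-2 - 16) + (M - 3*l) = -18 + (M - 3*l) = -18 + M - 3*l)
21*(-10) + s(-5, b) = 21*(-10) + (-18 + 8 - 3*(-5)) = -210 + (-18 + 8 + 15) = -210 + 5 = -205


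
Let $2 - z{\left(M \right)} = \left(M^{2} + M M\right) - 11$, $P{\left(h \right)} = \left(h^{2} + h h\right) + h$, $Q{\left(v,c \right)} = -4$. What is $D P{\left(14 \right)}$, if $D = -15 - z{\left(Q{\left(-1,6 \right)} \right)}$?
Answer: $1624$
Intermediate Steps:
$P{\left(h \right)} = h + 2 h^{2}$ ($P{\left(h \right)} = \left(h^{2} + h^{2}\right) + h = 2 h^{2} + h = h + 2 h^{2}$)
$z{\left(M \right)} = 13 - 2 M^{2}$ ($z{\left(M \right)} = 2 - \left(\left(M^{2} + M M\right) - 11\right) = 2 - \left(\left(M^{2} + M^{2}\right) - 11\right) = 2 - \left(2 M^{2} - 11\right) = 2 - \left(-11 + 2 M^{2}\right) = 13 - 2 M^{2}$)
$D = 4$ ($D = -15 - \left(13 - 2 \left(-4\right)^{2}\right) = -15 - \left(13 - 32\right) = -15 - -19 = -15 + 19 = 4$)
$D P{\left(14 \right)} = 4 \cdot 14 \left(1 + 2 \cdot 14\right) = 4 \cdot 14 \left(1 + 28\right) = 4 \cdot 14 \cdot 29 = 4 \cdot 406 = 1624$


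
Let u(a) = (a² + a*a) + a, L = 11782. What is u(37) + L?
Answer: 14557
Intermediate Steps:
u(a) = a + 2*a² (u(a) = (a² + a²) + a = 2*a² + a = a + 2*a²)
u(37) + L = 37*(1 + 2*37) + 11782 = 37*(1 + 74) + 11782 = 37*75 + 11782 = 2775 + 11782 = 14557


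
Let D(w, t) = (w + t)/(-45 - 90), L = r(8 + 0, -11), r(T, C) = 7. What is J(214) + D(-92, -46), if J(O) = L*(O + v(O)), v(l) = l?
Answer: 134866/45 ≈ 2997.0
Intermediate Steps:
L = 7
D(w, t) = -t/135 - w/135 (D(w, t) = (t + w)/(-135) = (t + w)*(-1/135) = -t/135 - w/135)
J(O) = 14*O (J(O) = 7*(O + O) = 7*(2*O) = 14*O)
J(214) + D(-92, -46) = 14*214 + (-1/135*(-46) - 1/135*(-92)) = 2996 + (46/135 + 92/135) = 2996 + 46/45 = 134866/45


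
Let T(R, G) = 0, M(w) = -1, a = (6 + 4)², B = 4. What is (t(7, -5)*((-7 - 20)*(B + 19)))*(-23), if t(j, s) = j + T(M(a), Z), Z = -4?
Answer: 99981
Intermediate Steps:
a = 100 (a = 10² = 100)
t(j, s) = j (t(j, s) = j + 0 = j)
(t(7, -5)*((-7 - 20)*(B + 19)))*(-23) = (7*((-7 - 20)*(4 + 19)))*(-23) = (7*(-27*23))*(-23) = (7*(-621))*(-23) = -4347*(-23) = 99981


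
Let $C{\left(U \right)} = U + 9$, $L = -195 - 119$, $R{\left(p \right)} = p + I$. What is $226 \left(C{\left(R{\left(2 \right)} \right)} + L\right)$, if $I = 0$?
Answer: $-68478$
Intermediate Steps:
$R{\left(p \right)} = p$ ($R{\left(p \right)} = p + 0 = p$)
$L = -314$
$C{\left(U \right)} = 9 + U$
$226 \left(C{\left(R{\left(2 \right)} \right)} + L\right) = 226 \left(\left(9 + 2\right) - 314\right) = 226 \left(11 - 314\right) = 226 \left(-303\right) = -68478$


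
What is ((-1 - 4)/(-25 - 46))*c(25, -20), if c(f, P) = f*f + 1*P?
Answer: 3025/71 ≈ 42.606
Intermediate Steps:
c(f, P) = P + f² (c(f, P) = f² + P = P + f²)
((-1 - 4)/(-25 - 46))*c(25, -20) = ((-1 - 4)/(-25 - 46))*(-20 + 25²) = (-5/(-71))*(-20 + 625) = -5*(-1/71)*605 = (5/71)*605 = 3025/71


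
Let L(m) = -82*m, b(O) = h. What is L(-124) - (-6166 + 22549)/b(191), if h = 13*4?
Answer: 512353/52 ≈ 9852.9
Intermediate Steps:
h = 52
b(O) = 52
L(-124) - (-6166 + 22549)/b(191) = -82*(-124) - (-6166 + 22549)/52 = 10168 - 16383/52 = 512353/52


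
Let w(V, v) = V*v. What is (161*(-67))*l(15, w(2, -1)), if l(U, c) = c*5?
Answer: 107870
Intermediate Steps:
l(U, c) = 5*c
(161*(-67))*l(15, w(2, -1)) = (161*(-67))*(5*(2*(-1))) = -53935*(-2) = -10787*(-10) = 107870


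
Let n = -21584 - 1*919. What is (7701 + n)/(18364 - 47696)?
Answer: 7401/14666 ≈ 0.50464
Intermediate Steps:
n = -22503 (n = -21584 - 919 = -22503)
(7701 + n)/(18364 - 47696) = (7701 - 22503)/(18364 - 47696) = -14802/(-29332) = -14802*(-1/29332) = 7401/14666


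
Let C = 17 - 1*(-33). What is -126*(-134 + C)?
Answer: 10584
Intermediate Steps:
C = 50 (C = 17 + 33 = 50)
-126*(-134 + C) = -126*(-134 + 50) = -126*(-84) = 10584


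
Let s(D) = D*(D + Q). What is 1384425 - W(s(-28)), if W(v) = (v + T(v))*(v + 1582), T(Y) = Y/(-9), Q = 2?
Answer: -331205/3 ≈ -1.1040e+5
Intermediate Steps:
s(D) = D*(2 + D) (s(D) = D*(D + 2) = D*(2 + D))
T(Y) = -Y/9 (T(Y) = Y*(-⅑) = -Y/9)
W(v) = 8*v*(1582 + v)/9 (W(v) = (v - v/9)*(v + 1582) = (8*v/9)*(1582 + v) = 8*v*(1582 + v)/9)
1384425 - W(s(-28)) = 1384425 - 8*(-28*(2 - 28))*(1582 - 28*(2 - 28))/9 = 1384425 - 8*(-28*(-26))*(1582 - 28*(-26))/9 = 1384425 - 8*728*(1582 + 728)/9 = 1384425 - 8*728*2310/9 = 1384425 - 1*4484480/3 = 1384425 - 4484480/3 = -331205/3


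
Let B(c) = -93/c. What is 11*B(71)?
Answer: -1023/71 ≈ -14.408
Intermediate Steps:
11*B(71) = 11*(-93/71) = -1023/71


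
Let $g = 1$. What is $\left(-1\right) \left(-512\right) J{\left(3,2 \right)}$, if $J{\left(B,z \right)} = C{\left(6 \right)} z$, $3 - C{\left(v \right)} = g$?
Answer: $2048$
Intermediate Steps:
$C{\left(v \right)} = 2$ ($C{\left(v \right)} = 3 - 1 = 2$)
$J{\left(B,z \right)} = 2 z$
$\left(-1\right) \left(-512\right) J{\left(3,2 \right)} = \left(-1\right) \left(-512\right) 2 \cdot 2 = 512 \cdot 4 = 2048$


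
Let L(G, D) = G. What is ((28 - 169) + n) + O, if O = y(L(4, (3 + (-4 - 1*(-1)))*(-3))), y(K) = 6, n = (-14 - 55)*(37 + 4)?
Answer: -2964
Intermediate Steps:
n = -2829 (n = -69*41 = -2829)
O = 6
((28 - 169) + n) + O = ((28 - 169) - 2829) + 6 = (-141 - 2829) + 6 = -2970 + 6 = -2964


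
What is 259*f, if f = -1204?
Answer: -311836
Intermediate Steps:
259*f = 259*(-1204) = -311836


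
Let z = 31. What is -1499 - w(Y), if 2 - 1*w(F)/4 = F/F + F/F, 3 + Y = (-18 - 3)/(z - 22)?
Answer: -1499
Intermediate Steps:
Y = -16/3 (Y = -3 + (-18 - 3)/(31 - 22) = -3 - 21/9 = -3 - 21*1/9 = -3 - 7/3 = -16/3 ≈ -5.3333)
w(F) = 0 (w(F) = 8 - 4*(F/F + F/F) = 8 - 4*(1 + 1) = 8 - 4*2 = 8 - 8 = 0)
-1499 - w(Y) = -1499 - 1*0 = -1499 + 0 = -1499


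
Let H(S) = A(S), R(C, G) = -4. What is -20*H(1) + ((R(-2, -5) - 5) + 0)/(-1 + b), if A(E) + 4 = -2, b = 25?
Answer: 957/8 ≈ 119.63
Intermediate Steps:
A(E) = -6 (A(E) = -4 - 2 = -6)
H(S) = -6
-20*H(1) + ((R(-2, -5) - 5) + 0)/(-1 + b) = -20*(-6) + ((-4 - 5) + 0)/(-1 + 25) = 120 + (-9 + 0)/24 = 120 - 9*1/24 = 120 - 3/8 = 957/8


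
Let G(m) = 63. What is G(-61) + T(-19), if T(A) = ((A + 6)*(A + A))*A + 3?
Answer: -9320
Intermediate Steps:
T(A) = 3 + 2*A²*(6 + A) (T(A) = ((6 + A)*(2*A))*A + 3 = (2*A*(6 + A))*A + 3 = 2*A²*(6 + A) + 3 = 3 + 2*A²*(6 + A))
G(-61) + T(-19) = 63 + (3 + 2*(-19)³ + 12*(-19)²) = 63 + (3 + 2*(-6859) + 12*361) = 63 + (3 - 13718 + 4332) = 63 - 9383 = -9320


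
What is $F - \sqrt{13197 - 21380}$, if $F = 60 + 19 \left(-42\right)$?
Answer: $-738 - 7 i \sqrt{167} \approx -738.0 - 90.46 i$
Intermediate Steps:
$F = -738$ ($F = 60 - 798 = -738$)
$F - \sqrt{13197 - 21380} = -738 - \sqrt{13197 - 21380} = -738 - \sqrt{-8183} = -738 - 7 i \sqrt{167}$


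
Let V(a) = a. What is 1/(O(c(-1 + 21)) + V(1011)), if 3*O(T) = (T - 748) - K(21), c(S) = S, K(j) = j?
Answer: 3/2284 ≈ 0.0013135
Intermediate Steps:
O(T) = -769/3 + T/3 (O(T) = ((T - 748) - 1*21)/3 = ((-748 + T) - 21)/3 = (-769 + T)/3 = -769/3 + T/3)
1/(O(c(-1 + 21)) + V(1011)) = 1/((-769/3 + (-1 + 21)/3) + 1011) = 1/((-769/3 + (1/3)*20) + 1011) = 1/((-769/3 + 20/3) + 1011) = 1/(-749/3 + 1011) = 1/(2284/3) = 3/2284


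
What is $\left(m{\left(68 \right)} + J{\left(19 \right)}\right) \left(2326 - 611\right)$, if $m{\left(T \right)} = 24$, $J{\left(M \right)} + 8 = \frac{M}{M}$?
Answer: $29155$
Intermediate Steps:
$J{\left(M \right)} = -7$ ($J{\left(M \right)} = -8 + \frac{M}{M} = -8 + 1 = -7$)
$\left(m{\left(68 \right)} + J{\left(19 \right)}\right) \left(2326 - 611\right) = \left(24 - 7\right) \left(2326 - 611\right) = 17 \cdot 1715 = 29155$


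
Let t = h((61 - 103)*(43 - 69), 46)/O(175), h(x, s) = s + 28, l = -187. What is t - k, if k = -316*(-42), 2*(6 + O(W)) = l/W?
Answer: -30378964/2287 ≈ -13283.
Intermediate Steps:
h(x, s) = 28 + s
O(W) = -6 - 187/(2*W) (O(W) = -6 + (-187/W)/2 = -6 - 187/(2*W))
k = 13272
t = -25900/2287 (t = (28 + 46)/(-6 - 187/2/175) = 74/(-6 - 187/2*1/175) = 74/(-6 - 187/350) = 74/(-2287/350) = 74*(-350/2287) = -25900/2287 ≈ -11.325)
t - k = -25900/2287 - 1*13272 = -25900/2287 - 13272 = -30378964/2287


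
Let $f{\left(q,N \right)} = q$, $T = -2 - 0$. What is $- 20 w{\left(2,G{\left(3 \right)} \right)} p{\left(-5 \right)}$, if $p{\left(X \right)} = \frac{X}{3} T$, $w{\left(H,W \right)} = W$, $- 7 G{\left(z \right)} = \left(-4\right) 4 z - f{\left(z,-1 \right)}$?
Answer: $- \frac{3400}{7} \approx -485.71$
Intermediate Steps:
$T = -2$ ($T = -2 + 0 = -2$)
$G{\left(z \right)} = \frac{17 z}{7}$ ($G{\left(z \right)} = - \frac{\left(-4\right) 4 z - z}{7} = - \frac{- 16 z - z}{7} = - \frac{\left(-17\right) z}{7} = \frac{17 z}{7}$)
$p{\left(X \right)} = - \frac{2 X}{3}$ ($p{\left(X \right)} = \frac{X}{3} \left(-2\right) = - \frac{2 X}{3}$)
$- 20 w{\left(2,G{\left(3 \right)} \right)} p{\left(-5 \right)} = - 20 \cdot \frac{17}{7} \cdot 3 \left(\left(- \frac{2}{3}\right) \left(-5\right)\right) = \left(-20\right) \frac{51}{7} \cdot \frac{10}{3} = \left(- \frac{1020}{7}\right) \frac{10}{3} = - \frac{3400}{7}$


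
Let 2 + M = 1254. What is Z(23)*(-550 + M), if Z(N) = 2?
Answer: 1404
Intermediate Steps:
M = 1252 (M = -2 + 1254 = 1252)
Z(23)*(-550 + M) = 2*(-550 + 1252) = 2*702 = 1404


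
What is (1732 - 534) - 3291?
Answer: -2093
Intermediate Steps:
(1732 - 534) - 3291 = 1198 - 3291 = -2093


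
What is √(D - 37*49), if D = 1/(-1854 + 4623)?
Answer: 2*I*√3475230681/2769 ≈ 42.579*I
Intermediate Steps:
D = 1/2769 ≈ 0.00036114
√(D - 37*49) = √(1/2769 - 37*49) = √(1/2769 - 1813) = √(-5020196/2769) = 2*I*√3475230681/2769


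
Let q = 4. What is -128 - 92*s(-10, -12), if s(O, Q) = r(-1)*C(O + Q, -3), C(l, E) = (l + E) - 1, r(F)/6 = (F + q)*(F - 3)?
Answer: -172352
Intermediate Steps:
r(F) = 6*(-3 + F)*(4 + F) (r(F) = 6*((F + 4)*(F - 3)) = 6*((4 + F)*(-3 + F)) = 6*((-3 + F)*(4 + F)) = 6*(-3 + F)*(4 + F))
C(l, E) = -1 + E + l (C(l, E) = (E + l) - 1 = -1 + E + l)
s(O, Q) = 288 - 72*O - 72*Q (s(O, Q) = (-72 + 6*(-1) + 6*(-1)²)*(-1 - 3 + (O + Q)) = (-72 - 6 + 6*1)*(-4 + O + Q) = (-72 - 6 + 6)*(-4 + O + Q) = -72*(-4 + O + Q) = 288 - 72*O - 72*Q)
-128 - 92*s(-10, -12) = -128 - 92*(288 - 72*(-10) - 72*(-12)) = -128 - 92*(288 + 720 + 864) = -128 - 92*1872 = -128 - 172224 = -172352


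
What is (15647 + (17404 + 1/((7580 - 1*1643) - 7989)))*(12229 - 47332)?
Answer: -793569437351/684 ≈ -1.1602e+9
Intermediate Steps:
(15647 + (17404 + 1/((7580 - 1*1643) - 7989)))*(12229 - 47332) = (15647 + (17404 + 1/((7580 - 1643) - 7989)))*(-35103) = (15647 + (17404 + 1/(5937 - 7989)))*(-35103) = (15647 + (17404 + 1/(-2052)))*(-35103) = (15647 + (17404 - 1/2052))*(-35103) = (15647 + 35713007/2052)*(-35103) = (67820651/2052)*(-35103) = -793569437351/684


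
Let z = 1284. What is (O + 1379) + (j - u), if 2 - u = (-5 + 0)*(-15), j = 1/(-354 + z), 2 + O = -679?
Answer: 717031/930 ≈ 771.00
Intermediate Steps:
O = -681 (O = -2 - 679 = -681)
j = 1/930 (j = 1/(-354 + 1284) = 1/930 ≈ 0.0010753)
u = -73 (u = 2 - (-5 + 0)*(-15) = 2 - (-5)*(-15) = 2 - 1*75 = 2 - 75 = -73)
(O + 1379) + (j - u) = (-681 + 1379) + (1/930 - 1*(-73)) = 698 + (1/930 + 73) = 698 + 67891/930 = 717031/930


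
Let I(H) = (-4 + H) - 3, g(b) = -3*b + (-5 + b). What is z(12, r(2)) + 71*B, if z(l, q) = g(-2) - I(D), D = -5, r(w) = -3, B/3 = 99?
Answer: 21098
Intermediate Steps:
B = 297 (B = 3*99 = 297)
g(b) = -5 - 2*b
I(H) = -7 + H
z(l, q) = 11 (z(l, q) = (-5 - 2*(-2)) - (-7 - 5) = (-5 + 4) - 1*(-12) = -1 + 12 = 11)
z(12, r(2)) + 71*B = 11 + 71*297 = 11 + 21087 = 21098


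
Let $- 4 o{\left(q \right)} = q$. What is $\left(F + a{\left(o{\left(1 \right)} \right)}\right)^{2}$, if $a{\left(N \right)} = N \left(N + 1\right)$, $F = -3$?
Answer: $\frac{2601}{256} \approx 10.16$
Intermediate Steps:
$o{\left(q \right)} = - \frac{q}{4}$
$a{\left(N \right)} = N \left(1 + N\right)$
$\left(F + a{\left(o{\left(1 \right)} \right)}\right)^{2} = \left(-3 + \left(- \frac{1}{4}\right) 1 \left(1 - \frac{1}{4}\right)\right)^{2} = \left(-3 - \frac{1 - \frac{1}{4}}{4}\right)^{2} = \left(-3 - \frac{3}{16}\right)^{2} = \left(- \frac{51}{16}\right)^{2} = \frac{2601}{256}$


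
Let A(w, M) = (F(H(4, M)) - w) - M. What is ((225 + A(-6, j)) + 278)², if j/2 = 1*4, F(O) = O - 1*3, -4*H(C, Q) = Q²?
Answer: 232324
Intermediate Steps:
H(C, Q) = -Q²/4
F(O) = -3 + O (F(O) = O - 3 = -3 + O)
j = 8 (j = 2*(1*4) = 2*4 = 8)
A(w, M) = -3 - M - w - M²/4 (A(w, M) = ((-3 - M²/4) - w) - M = (-3 - w - M²/4) - M = -3 - M - w - M²/4)
((225 + A(-6, j)) + 278)² = ((225 + (-3 - 1*8 - 1*(-6) - ¼*8²)) + 278)² = ((225 + (-3 - 8 + 6 - ¼*64)) + 278)² = ((225 + (-3 - 8 + 6 - 16)) + 278)² = ((225 - 21) + 278)² = (204 + 278)² = 482² = 232324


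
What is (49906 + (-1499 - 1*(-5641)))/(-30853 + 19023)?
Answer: -27024/5915 ≈ -4.5687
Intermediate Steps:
(49906 + (-1499 - 1*(-5641)))/(-30853 + 19023) = (49906 + (-1499 + 5641))/(-11830) = (49906 + 4142)*(-1/11830) = 54048*(-1/11830) = -27024/5915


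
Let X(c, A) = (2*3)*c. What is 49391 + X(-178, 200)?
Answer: 48323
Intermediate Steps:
X(c, A) = 6*c
49391 + X(-178, 200) = 49391 + 6*(-178) = 49391 - 1068 = 48323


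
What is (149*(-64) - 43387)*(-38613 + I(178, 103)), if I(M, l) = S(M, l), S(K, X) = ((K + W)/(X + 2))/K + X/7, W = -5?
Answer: 12726248924467/6230 ≈ 2.0427e+9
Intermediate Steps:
S(K, X) = X/7 + (-5 + K)/(K*(2 + X)) (S(K, X) = ((K - 5)/(X + 2))/K + X/7 = ((-5 + K)/(2 + X))/K + X*(1/7) = ((-5 + K)/(2 + X))/K + X/7 = (-5 + K)/(K*(2 + X)) + X/7 = X/7 + (-5 + K)/(K*(2 + X)))
I(M, l) = (-35 + 7*M + M*l**2 + 2*M*l)/(7*M*(2 + l))
(149*(-64) - 43387)*(-38613 + I(178, 103)) = (149*(-64) - 43387)*(-38613 + (1/7)*(-35 + 7*178 + 178*103**2 + 2*178*103)/(178*(2 + 103))) = (-9536 - 43387)*(-38613 + (1/7)*(1/178)*(-35 + 1246 + 178*10609 + 36668)/105) = -52923*(-38613 + (1/7)*(1/178)*(1/105)*(-35 + 1246 + 1888402 + 36668)) = -52923*(-38613 + (1/7)*(1/178)*(1/105)*1926281) = -52923*(-38613 + 275183/18690) = -52923*(-721401787/18690) = 12726248924467/6230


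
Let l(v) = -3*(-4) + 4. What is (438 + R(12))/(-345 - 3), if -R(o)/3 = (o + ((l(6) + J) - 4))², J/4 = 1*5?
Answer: 895/58 ≈ 15.431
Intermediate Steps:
J = 20 (J = 4*(1*5) = 4*5 = 20)
l(v) = 16 (l(v) = 12 + 4 = 16)
R(o) = -3*(32 + o)² (R(o) = -3*(o + ((16 + 20) - 4))² = -3*(o + (36 - 4))² = -3*(o + 32)² = -3*(32 + o)²)
(438 + R(12))/(-345 - 3) = (438 - 3*(32 + 12)²)/(-345 - 3) = (438 - 3*44²)/(-348) = (438 - 3*1936)*(-1/348) = (438 - 5808)*(-1/348) = -5370*(-1/348) = 895/58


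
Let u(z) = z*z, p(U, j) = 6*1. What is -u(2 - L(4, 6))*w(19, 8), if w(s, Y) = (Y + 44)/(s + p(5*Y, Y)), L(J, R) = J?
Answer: -208/25 ≈ -8.3200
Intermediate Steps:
p(U, j) = 6
w(s, Y) = (44 + Y)/(6 + s) (w(s, Y) = (Y + 44)/(s + 6) = (44 + Y)/(6 + s))
u(z) = z²
-u(2 - L(4, 6))*w(19, 8) = -(2 - 1*4)²*(44 + 8)/(6 + 19) = -(2 - 4)²*52/25 = -(-2)²*(1/25)*52 = -4*52/25 = -1*208/25 = -208/25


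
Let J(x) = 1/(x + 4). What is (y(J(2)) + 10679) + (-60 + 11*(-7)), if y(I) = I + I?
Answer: 31627/3 ≈ 10542.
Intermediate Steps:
J(x) = 1/(4 + x)
y(I) = 2*I
(y(J(2)) + 10679) + (-60 + 11*(-7)) = (2/(4 + 2) + 10679) + (-60 + 11*(-7)) = (2/6 + 10679) + (-60 - 77) = (2*(⅙) + 10679) - 137 = (⅓ + 10679) - 137 = 32038/3 - 137 = 31627/3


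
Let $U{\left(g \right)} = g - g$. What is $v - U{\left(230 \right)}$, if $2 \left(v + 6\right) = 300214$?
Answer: $150101$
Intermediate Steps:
$U{\left(g \right)} = 0$
$v = 150101$ ($v = -6 + \frac{1}{2} \cdot 300214 = -6 + 150107 = 150101$)
$v - U{\left(230 \right)} = 150101 - 0 = 150101 + 0 = 150101$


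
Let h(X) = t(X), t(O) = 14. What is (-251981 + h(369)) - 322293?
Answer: -574260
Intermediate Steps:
h(X) = 14
(-251981 + h(369)) - 322293 = (-251981 + 14) - 322293 = -251967 - 322293 = -574260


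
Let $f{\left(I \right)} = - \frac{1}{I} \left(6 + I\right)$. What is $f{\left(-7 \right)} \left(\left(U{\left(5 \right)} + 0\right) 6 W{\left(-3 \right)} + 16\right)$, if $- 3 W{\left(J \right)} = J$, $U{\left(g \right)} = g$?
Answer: $- \frac{46}{7} \approx -6.5714$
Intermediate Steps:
$W{\left(J \right)} = - \frac{J}{3}$
$f{\left(I \right)} = - \frac{6 + I}{I}$
$f{\left(-7 \right)} \left(\left(U{\left(5 \right)} + 0\right) 6 W{\left(-3 \right)} + 16\right) = \frac{-6 - -7}{-7} \left(\left(5 + 0\right) 6 \left(\left(- \frac{1}{3}\right) \left(-3\right)\right) + 16\right) = - \frac{-6 + 7}{7} \left(5 \cdot 6 \cdot 1 + 16\right) = \left(- \frac{1}{7}\right) 1 \left(30 \cdot 1 + 16\right) = - \frac{30 + 16}{7} = \left(- \frac{1}{7}\right) 46 = - \frac{46}{7}$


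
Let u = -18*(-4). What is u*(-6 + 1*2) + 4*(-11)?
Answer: -332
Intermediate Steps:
u = 72
u*(-6 + 1*2) + 4*(-11) = 72*(-6 + 1*2) + 4*(-11) = 72*(-6 + 2) - 44 = 72*(-4) - 44 = -288 - 44 = -332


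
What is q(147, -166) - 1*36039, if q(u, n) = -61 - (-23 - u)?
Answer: -35930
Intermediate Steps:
q(u, n) = -38 + u (q(u, n) = -61 + (23 + u) = -38 + u)
q(147, -166) - 1*36039 = (-38 + 147) - 1*36039 = 109 - 36039 = -35930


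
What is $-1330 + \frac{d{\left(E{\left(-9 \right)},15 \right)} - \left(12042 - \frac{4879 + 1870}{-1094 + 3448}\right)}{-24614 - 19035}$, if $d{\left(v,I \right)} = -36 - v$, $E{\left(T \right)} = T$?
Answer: $- \frac{136628758503}{102749746} \approx -1329.7$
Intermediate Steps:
$-1330 + \frac{d{\left(E{\left(-9 \right)},15 \right)} - \left(12042 - \frac{4879 + 1870}{-1094 + 3448}\right)}{-24614 - 19035} = -1330 + \frac{\left(-36 - -9\right) - \left(12042 - \frac{4879 + 1870}{-1094 + 3448}\right)}{-24614 - 19035} = -1330 + \frac{\left(-36 + 9\right) - \left(12042 - \frac{6749}{2354}\right)}{-43649} = -1330 + \left(-27 + \left(6749 \cdot \frac{1}{2354} - 12042\right)\right) \left(- \frac{1}{43649}\right) = -1330 + \left(-27 + \left(\frac{6749}{2354} - 12042\right)\right) \left(- \frac{1}{43649}\right) = -1330 + \left(-27 - \frac{28340119}{2354}\right) \left(- \frac{1}{43649}\right) = -1330 - - \frac{28403677}{102749746} = -1330 + \frac{28403677}{102749746} = - \frac{136628758503}{102749746}$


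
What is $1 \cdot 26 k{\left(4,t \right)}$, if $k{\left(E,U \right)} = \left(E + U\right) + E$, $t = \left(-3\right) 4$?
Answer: $-104$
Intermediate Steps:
$t = -12$
$k{\left(E,U \right)} = U + 2 E$
$1 \cdot 26 k{\left(4,t \right)} = 1 \cdot 26 \left(-12 + 2 \cdot 4\right) = 26 \left(-12 + 8\right) = 26 \left(-4\right) = -104$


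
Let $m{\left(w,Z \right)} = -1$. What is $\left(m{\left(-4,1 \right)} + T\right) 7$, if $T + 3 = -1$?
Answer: $-35$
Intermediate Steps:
$T = -4$ ($T = -3 - 1 = -4$)
$\left(m{\left(-4,1 \right)} + T\right) 7 = \left(-1 - 4\right) 7 = \left(-5\right) 7 = -35$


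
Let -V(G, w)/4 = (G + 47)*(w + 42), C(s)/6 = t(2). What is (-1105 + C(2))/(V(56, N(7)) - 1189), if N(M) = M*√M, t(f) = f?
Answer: 20212849/283768857 - 3152212*√7/283768857 ≈ 0.041840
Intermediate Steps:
C(s) = 12 (C(s) = 6*2 = 12)
N(M) = M^(3/2)
V(G, w) = -4*(42 + w)*(47 + G) (V(G, w) = -4*(G + 47)*(w + 42) = -4*(47 + G)*(42 + w) = -4*(42 + w)*(47 + G))
(-1105 + C(2))/(V(56, N(7)) - 1189) = (-1105 + 12)/((-7896 - 1316*√7 - 168*56 - 4*56*7^(3/2)) - 1189) = -1093/((-7896 - 1316*√7 - 9408 - 4*56*7*√7) - 1189) = -1093/((-7896 - 1316*√7 - 9408 - 1568*√7) - 1189) = -1093/((-17304 - 2884*√7) - 1189) = -1093/(-18493 - 2884*√7)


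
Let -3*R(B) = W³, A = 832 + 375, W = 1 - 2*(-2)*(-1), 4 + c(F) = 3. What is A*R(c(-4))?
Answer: 10863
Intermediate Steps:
c(F) = -1 (c(F) = -4 + 3 = -1)
W = -3 (W = 1 - (-4)*(-1) = 1 - 1*4 = 1 - 4 = -3)
A = 1207
R(B) = 9 (R(B) = -⅓*(-3)³ = -⅓*(-27) = 9)
A*R(c(-4)) = 1207*9 = 10863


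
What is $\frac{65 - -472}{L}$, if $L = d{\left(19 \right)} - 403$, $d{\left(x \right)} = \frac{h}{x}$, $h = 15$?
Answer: $- \frac{10203}{7642} \approx -1.3351$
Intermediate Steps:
$d{\left(x \right)} = \frac{15}{x}$
$L = - \frac{7642}{19}$ ($L = \frac{15}{19} - 403 = - \frac{7642}{19} \approx -402.21$)
$\frac{65 - -472}{L} = \frac{65 - -472}{- \frac{7642}{19}} = \left(65 + 472\right) \left(- \frac{19}{7642}\right) = 537 \left(- \frac{19}{7642}\right) = - \frac{10203}{7642}$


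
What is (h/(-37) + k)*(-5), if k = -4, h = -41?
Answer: 535/37 ≈ 14.459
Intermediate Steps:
(h/(-37) + k)*(-5) = (-41/(-37) - 4)*(-5) = (-41*(-1/37) - 4)*(-5) = (41/37 - 4)*(-5) = -107/37*(-5) = 535/37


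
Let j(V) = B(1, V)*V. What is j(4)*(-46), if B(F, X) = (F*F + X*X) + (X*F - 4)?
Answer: -3128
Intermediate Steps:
B(F, X) = -4 + F**2 + X**2 + F*X (B(F, X) = (F**2 + X**2) + (F*X - 4) = (F**2 + X**2) + (-4 + F*X) = -4 + F**2 + X**2 + F*X)
j(V) = V*(-3 + V + V**2) (j(V) = (-4 + 1**2 + V**2 + 1*V)*V = (-4 + 1 + V**2 + V)*V = (-3 + V + V**2)*V = V*(-3 + V + V**2))
j(4)*(-46) = (4*(-3 + 4 + 4**2))*(-46) = (4*(-3 + 4 + 16))*(-46) = (4*17)*(-46) = 68*(-46) = -3128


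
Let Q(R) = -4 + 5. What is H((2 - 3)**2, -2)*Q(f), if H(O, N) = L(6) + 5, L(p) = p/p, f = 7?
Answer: 6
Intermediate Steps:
L(p) = 1
H(O, N) = 6 (H(O, N) = 1 + 5 = 6)
Q(R) = 1
H((2 - 3)**2, -2)*Q(f) = 6*1 = 6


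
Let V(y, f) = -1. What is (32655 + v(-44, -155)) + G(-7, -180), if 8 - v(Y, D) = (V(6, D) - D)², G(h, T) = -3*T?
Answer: 9487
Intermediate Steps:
v(Y, D) = 8 - (-1 - D)²
(32655 + v(-44, -155)) + G(-7, -180) = (32655 + (8 - (1 - 155)²)) - 3*(-180) = (32655 + (8 - 1*(-154)²)) + 540 = (32655 + (8 - 1*23716)) + 540 = (32655 + (8 - 23716)) + 540 = (32655 - 23708) + 540 = 8947 + 540 = 9487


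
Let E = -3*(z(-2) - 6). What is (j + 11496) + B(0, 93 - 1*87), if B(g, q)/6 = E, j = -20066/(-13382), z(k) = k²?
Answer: 77170645/6691 ≈ 11534.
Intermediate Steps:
j = 10033/6691 (j = -20066*(-1/13382) = 10033/6691 ≈ 1.4995)
E = 6 (E = -3*((-2)² - 6) = -3*(4 - 6) = -3*(-2) = 6)
B(g, q) = 36 (B(g, q) = 6*6 = 36)
(j + 11496) + B(0, 93 - 1*87) = (10033/6691 + 11496) + 36 = 76929769/6691 + 36 = 77170645/6691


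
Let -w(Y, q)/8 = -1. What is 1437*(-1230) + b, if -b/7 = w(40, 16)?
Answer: -1767566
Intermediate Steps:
w(Y, q) = 8 (w(Y, q) = -8*(-1) = 8)
b = -56 (b = -7*8 = -56)
1437*(-1230) + b = 1437*(-1230) - 56 = -1767510 - 56 = -1767566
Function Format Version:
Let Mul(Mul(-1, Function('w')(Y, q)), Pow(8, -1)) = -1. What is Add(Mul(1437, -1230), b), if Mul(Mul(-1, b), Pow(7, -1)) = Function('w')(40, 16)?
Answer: -1767566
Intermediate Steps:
Function('w')(Y, q) = 8 (Function('w')(Y, q) = Mul(-8, -1) = 8)
b = -56 (b = Mul(-7, 8) = -56)
Add(Mul(1437, -1230), b) = Add(Mul(1437, -1230), -56) = Add(-1767510, -56) = -1767566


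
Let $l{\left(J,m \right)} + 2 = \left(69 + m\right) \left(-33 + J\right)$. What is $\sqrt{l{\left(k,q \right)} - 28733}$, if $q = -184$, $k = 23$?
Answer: $3 i \sqrt{3065} \approx 166.09 i$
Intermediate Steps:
$l{\left(J,m \right)} = -2 + \left(-33 + J\right) \left(69 + m\right)$ ($l{\left(J,m \right)} = -2 + \left(69 + m\right) \left(-33 + J\right) = -2 + \left(-33 + J\right) \left(69 + m\right)$)
$\sqrt{l{\left(k,q \right)} - 28733} = \sqrt{\left(-2279 - -6072 + 69 \cdot 23 + 23 \left(-184\right)\right) - 28733} = \sqrt{\left(-2279 + 6072 + 1587 - 4232\right) - 28733} = \sqrt{1148 - 28733} = \sqrt{-27585} = 3 i \sqrt{3065}$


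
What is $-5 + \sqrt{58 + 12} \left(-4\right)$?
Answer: $-5 - 4 \sqrt{70} \approx -38.466$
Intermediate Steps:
$-5 + \sqrt{58 + 12} \left(-4\right) = -5 + \sqrt{70} \left(-4\right) = -5 - 4 \sqrt{70}$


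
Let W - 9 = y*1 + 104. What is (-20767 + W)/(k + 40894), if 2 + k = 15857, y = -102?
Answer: -20756/56749 ≈ -0.36575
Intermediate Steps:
k = 15855 (k = -2 + 15857 = 15855)
W = 11 (W = 9 + (-102*1 + 104) = 9 + (-102 + 104) = 9 + 2 = 11)
(-20767 + W)/(k + 40894) = (-20767 + 11)/(15855 + 40894) = -20756/56749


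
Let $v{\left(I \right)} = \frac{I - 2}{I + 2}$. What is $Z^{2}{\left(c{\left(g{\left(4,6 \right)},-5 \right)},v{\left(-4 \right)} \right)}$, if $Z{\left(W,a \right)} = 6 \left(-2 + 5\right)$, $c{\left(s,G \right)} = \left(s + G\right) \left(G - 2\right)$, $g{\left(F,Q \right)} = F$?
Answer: $324$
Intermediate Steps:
$v{\left(I \right)} = \frac{-2 + I}{2 + I}$
$c{\left(s,G \right)} = \left(-2 + G\right) \left(G + s\right)$ ($c{\left(s,G \right)} = \left(G + s\right) \left(-2 + G\right) = \left(-2 + G\right) \left(G + s\right)$)
$Z{\left(W,a \right)} = 18$ ($Z{\left(W,a \right)} = 6 \cdot 3 = 18$)
$Z^{2}{\left(c{\left(g{\left(4,6 \right)},-5 \right)},v{\left(-4 \right)} \right)} = 18^{2} = 324$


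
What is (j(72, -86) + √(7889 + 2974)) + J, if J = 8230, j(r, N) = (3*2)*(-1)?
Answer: 8224 + 3*√1207 ≈ 8328.2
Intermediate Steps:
j(r, N) = -6 (j(r, N) = 6*(-1) = -6)
(j(72, -86) + √(7889 + 2974)) + J = (-6 + √(7889 + 2974)) + 8230 = (-6 + √10863) + 8230 = (-6 + 3*√1207) + 8230 = 8224 + 3*√1207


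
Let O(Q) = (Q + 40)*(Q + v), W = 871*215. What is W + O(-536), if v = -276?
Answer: 590017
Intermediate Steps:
W = 187265
O(Q) = (-276 + Q)*(40 + Q) (O(Q) = (Q + 40)*(Q - 276) = (40 + Q)*(-276 + Q) = (-276 + Q)*(40 + Q))
W + O(-536) = 187265 + (-11040 + (-536)**2 - 236*(-536)) = 187265 + (-11040 + 287296 + 126496) = 187265 + 402752 = 590017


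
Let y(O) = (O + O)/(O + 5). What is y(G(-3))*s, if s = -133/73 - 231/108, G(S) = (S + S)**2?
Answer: -20818/2993 ≈ -6.9556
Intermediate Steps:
G(S) = 4*S**2 (G(S) = (2*S)**2 = 4*S**2)
y(O) = 2*O/(5 + O) (y(O) = (2*O)/(5 + O) = 2*O/(5 + O))
s = -10409/2628 (s = -133*1/73 - 231*1/108 = -133/73 - 77/36 = -10409/2628 ≈ -3.9608)
y(G(-3))*s = (2*(4*(-3)**2)/(5 + 4*(-3)**2))*(-10409/2628) = (2*(4*9)/(5 + 4*9))*(-10409/2628) = (2*36/(5 + 36))*(-10409/2628) = (2*36/41)*(-10409/2628) = (2*36*(1/41))*(-10409/2628) = (72/41)*(-10409/2628) = -20818/2993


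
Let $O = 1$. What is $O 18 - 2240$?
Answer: $-2222$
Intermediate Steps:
$O 18 - 2240 = 1 \cdot 18 - 2240 = 18 - 2240 = -2222$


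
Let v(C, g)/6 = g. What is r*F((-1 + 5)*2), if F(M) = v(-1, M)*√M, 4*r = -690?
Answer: -16560*√2 ≈ -23419.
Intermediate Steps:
r = -345/2 (r = (¼)*(-690) = -345/2 ≈ -172.50)
v(C, g) = 6*g
F(M) = 6*M^(3/2) (F(M) = (6*M)*√M = 6*M^(3/2))
r*F((-1 + 5)*2) = -1035*((-1 + 5)*2)^(3/2) = -1035*(4*2)^(3/2) = -1035*8^(3/2) = -1035*16*√2 = -16560*√2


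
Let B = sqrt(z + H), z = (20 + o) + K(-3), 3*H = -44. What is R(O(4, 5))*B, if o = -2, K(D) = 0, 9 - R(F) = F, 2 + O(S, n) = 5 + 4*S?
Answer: -10*sqrt(30)/3 ≈ -18.257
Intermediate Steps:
O(S, n) = 3 + 4*S (O(S, n) = -2 + (5 + 4*S) = 3 + 4*S)
R(F) = 9 - F
H = -44/3 (H = (1/3)*(-44) = -44/3 ≈ -14.667)
z = 18 (z = (20 - 2) + 0 = 18 + 0 = 18)
B = sqrt(30)/3 (B = sqrt(18 - 44/3) = sqrt(10/3) = sqrt(30)/3 ≈ 1.8257)
R(O(4, 5))*B = (9 - (3 + 4*4))*(sqrt(30)/3) = (9 - (3 + 16))*(sqrt(30)/3) = (9 - 1*19)*(sqrt(30)/3) = (9 - 19)*(sqrt(30)/3) = -10*sqrt(30)/3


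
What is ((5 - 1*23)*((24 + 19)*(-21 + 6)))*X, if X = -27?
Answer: -313470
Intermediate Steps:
((5 - 1*23)*((24 + 19)*(-21 + 6)))*X = ((5 - 1*23)*((24 + 19)*(-21 + 6)))*(-27) = ((5 - 23)*(43*(-15)))*(-27) = -18*(-645)*(-27) = 11610*(-27) = -313470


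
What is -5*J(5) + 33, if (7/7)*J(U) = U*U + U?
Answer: -117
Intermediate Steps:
J(U) = U + U² (J(U) = U*U + U = U² + U = U + U²)
-5*J(5) + 33 = -25*(1 + 5) + 33 = -25*6 + 33 = -5*30 + 33 = -150 + 33 = -117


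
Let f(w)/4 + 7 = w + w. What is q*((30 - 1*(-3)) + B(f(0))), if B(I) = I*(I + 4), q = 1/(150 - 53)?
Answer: 705/97 ≈ 7.2680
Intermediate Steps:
q = 1/97 ≈ 0.010309
f(w) = -28 + 8*w (f(w) = -28 + 4*(w + w) = -28 + 4*(2*w) = -28 + 8*w)
B(I) = I*(4 + I)
q*((30 - 1*(-3)) + B(f(0))) = ((30 - 1*(-3)) + (-28 + 8*0)*(4 + (-28 + 8*0)))/97 = ((30 + 3) + (-28 + 0)*(4 + (-28 + 0)))/97 = (33 - 28*(4 - 28))/97 = (33 - 28*(-24))/97 = (33 + 672)/97 = (1/97)*705 = 705/97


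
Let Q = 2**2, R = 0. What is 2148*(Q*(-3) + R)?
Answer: -25776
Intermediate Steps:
Q = 4
2148*(Q*(-3) + R) = 2148*(4*(-3) + 0) = 2148*(-12 + 0) = 2148*(-12) = -25776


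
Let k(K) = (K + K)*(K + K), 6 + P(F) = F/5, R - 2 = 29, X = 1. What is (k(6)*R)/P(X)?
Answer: -22320/29 ≈ -769.66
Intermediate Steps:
R = 31 (R = 2 + 29 = 31)
P(F) = -6 + F/5
k(K) = 4*K² (k(K) = (2*K)*(2*K) = 4*K²)
(k(6)*R)/P(X) = ((4*6²)*31)/(-6 + (⅕)*1) = ((4*36)*31)/(-6 + ⅕) = (144*31)/(-29/5) = 4464*(-5/29) = -22320/29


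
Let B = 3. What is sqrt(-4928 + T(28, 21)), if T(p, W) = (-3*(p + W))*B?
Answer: I*sqrt(5369) ≈ 73.273*I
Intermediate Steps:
T(p, W) = -9*W - 9*p (T(p, W) = -3*(p + W)*3 = -3*(W + p)*3 = (-3*W - 3*p)*3 = -9*W - 9*p)
sqrt(-4928 + T(28, 21)) = sqrt(-4928 + (-9*21 - 9*28)) = sqrt(-4928 + (-189 - 252)) = sqrt(-4928 - 441) = sqrt(-5369) = I*sqrt(5369)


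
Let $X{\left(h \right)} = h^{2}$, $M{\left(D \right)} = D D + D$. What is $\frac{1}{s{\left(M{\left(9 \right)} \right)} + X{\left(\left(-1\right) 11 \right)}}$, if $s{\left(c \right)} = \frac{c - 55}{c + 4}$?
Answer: $\frac{94}{11409} \approx 0.0082391$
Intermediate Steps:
$M{\left(D \right)} = D + D^{2}$ ($M{\left(D \right)} = D^{2} + D = D + D^{2}$)
$s{\left(c \right)} = \frac{-55 + c}{4 + c}$
$\frac{1}{s{\left(M{\left(9 \right)} \right)} + X{\left(\left(-1\right) 11 \right)}} = \frac{1}{\frac{-55 + 9 \left(1 + 9\right)}{4 + 9 \left(1 + 9\right)} + \left(\left(-1\right) 11\right)^{2}} = \frac{1}{\frac{-55 + 9 \cdot 10}{4 + 9 \cdot 10} + \left(-11\right)^{2}} = \frac{1}{\frac{-55 + 90}{4 + 90} + 121} = \frac{1}{\frac{1}{94} \cdot 35 + 121} = \frac{1}{\frac{35}{94} + 121} = \frac{1}{\frac{11409}{94}} = \frac{94}{11409}$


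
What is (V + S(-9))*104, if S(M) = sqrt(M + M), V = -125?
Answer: -13000 + 312*I*sqrt(2) ≈ -13000.0 + 441.23*I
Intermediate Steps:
S(M) = sqrt(2)*sqrt(M) (S(M) = sqrt(2*M) = sqrt(2)*sqrt(M))
(V + S(-9))*104 = (-125 + sqrt(2)*sqrt(-9))*104 = (-125 + sqrt(2)*(3*I))*104 = (-125 + 3*I*sqrt(2))*104 = -13000 + 312*I*sqrt(2)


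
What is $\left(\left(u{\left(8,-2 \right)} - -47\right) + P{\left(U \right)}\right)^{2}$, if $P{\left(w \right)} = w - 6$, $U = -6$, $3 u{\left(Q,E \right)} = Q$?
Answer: $\frac{12769}{9} \approx 1418.8$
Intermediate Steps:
$u{\left(Q,E \right)} = \frac{Q}{3}$
$P{\left(w \right)} = -6 + w$
$\left(\left(u{\left(8,-2 \right)} - -47\right) + P{\left(U \right)}\right)^{2} = \left(\left(\frac{1}{3} \cdot 8 - -47\right) - 12\right)^{2} = \left(\left(\frac{8}{3} + 47\right) - 12\right)^{2} = \left(\frac{149}{3} - 12\right)^{2} = \left(\frac{113}{3}\right)^{2} = \frac{12769}{9}$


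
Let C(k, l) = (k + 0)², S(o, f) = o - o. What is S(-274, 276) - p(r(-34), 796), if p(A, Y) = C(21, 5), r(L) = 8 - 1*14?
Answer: -441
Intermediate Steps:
S(o, f) = 0
C(k, l) = k²
r(L) = -6 (r(L) = 8 - 14 = -6)
p(A, Y) = 441 (p(A, Y) = 21² = 441)
S(-274, 276) - p(r(-34), 796) = 0 - 1*441 = 0 - 441 = -441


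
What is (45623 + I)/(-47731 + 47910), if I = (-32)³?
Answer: 12855/179 ≈ 71.816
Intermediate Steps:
I = -32768
(45623 + I)/(-47731 + 47910) = (45623 - 32768)/(-47731 + 47910) = 12855/179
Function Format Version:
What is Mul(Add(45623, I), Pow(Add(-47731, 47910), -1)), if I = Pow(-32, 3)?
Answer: Rational(12855, 179) ≈ 71.816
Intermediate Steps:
I = -32768
Mul(Add(45623, I), Pow(Add(-47731, 47910), -1)) = Mul(Add(45623, -32768), Pow(Add(-47731, 47910), -1)) = Mul(12855, Pow(179, -1)) = Mul(12855, Rational(1, 179)) = Rational(12855, 179)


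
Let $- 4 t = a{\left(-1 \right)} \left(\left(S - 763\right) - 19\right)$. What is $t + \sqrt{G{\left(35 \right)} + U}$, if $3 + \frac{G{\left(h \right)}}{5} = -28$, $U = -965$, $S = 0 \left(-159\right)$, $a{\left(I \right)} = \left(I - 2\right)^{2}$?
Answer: $\frac{3519}{2} + 4 i \sqrt{70} \approx 1759.5 + 33.466 i$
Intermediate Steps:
$a{\left(I \right)} = \left(-2 + I\right)^{2}$
$S = 0$
$G{\left(h \right)} = -155$ ($G{\left(h \right)} = -15 + 5 \left(-28\right) = -15 - 140 = -155$)
$t = \frac{3519}{2}$ ($t = - \frac{\left(-2 - 1\right)^{2} \left(\left(0 - 763\right) - 19\right)}{4} = - \frac{\left(-3\right)^{2} \left(-763 - 19\right)}{4} = - \frac{9 \left(-782\right)}{4} = \left(- \frac{1}{4}\right) \left(-7038\right) = \frac{3519}{2} \approx 1759.5$)
$t + \sqrt{G{\left(35 \right)} + U} = \frac{3519}{2} + \sqrt{-155 - 965} = \frac{3519}{2} + \sqrt{-1120} = \frac{3519}{2} + 4 i \sqrt{70}$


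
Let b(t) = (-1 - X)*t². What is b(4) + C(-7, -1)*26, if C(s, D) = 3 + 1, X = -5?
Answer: 168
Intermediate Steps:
C(s, D) = 4
b(t) = 4*t² (b(t) = (-1 - 1*(-5))*t² = (-1 + 5)*t² = 4*t²)
b(4) + C(-7, -1)*26 = 4*4² + 4*26 = 4*16 + 104 = 64 + 104 = 168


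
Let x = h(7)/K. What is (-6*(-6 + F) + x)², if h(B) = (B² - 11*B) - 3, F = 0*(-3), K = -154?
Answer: 31080625/23716 ≈ 1310.5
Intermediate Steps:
F = 0
h(B) = -3 + B² - 11*B
x = 31/154 (x = (-3 + 7² - 11*7)/(-154) = (-3 + 49 - 77)*(-1/154) = -31*(-1/154) = 31/154 ≈ 0.20130)
(-6*(-6 + F) + x)² = (-6*(-6 + 0) + 31/154)² = (-6*(-6) + 31/154)² = (36 + 31/154)² = (5575/154)² = 31080625/23716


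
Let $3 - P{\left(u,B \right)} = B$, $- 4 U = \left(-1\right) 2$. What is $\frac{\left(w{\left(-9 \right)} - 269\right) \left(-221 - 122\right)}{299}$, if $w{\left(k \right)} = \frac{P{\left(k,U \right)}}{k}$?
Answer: $\frac{1662521}{5382} \approx 308.9$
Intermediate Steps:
$U = \frac{1}{2}$ ($U = - \frac{\left(-1\right) 2}{4} = \left(- \frac{1}{4}\right) \left(-2\right) = \frac{1}{2} \approx 0.5$)
$P{\left(u,B \right)} = 3 - B$
$w{\left(k \right)} = \frac{5}{2 k}$ ($w{\left(k \right)} = \frac{3 - \frac{1}{2}}{k} = \frac{5}{2 k}$)
$\frac{\left(w{\left(-9 \right)} - 269\right) \left(-221 - 122\right)}{299} = \frac{\left(\frac{5}{2 \left(-9\right)} - 269\right) \left(-221 - 122\right)}{299} = \left(\frac{5}{2} \left(- \frac{1}{9}\right) - 269\right) \left(-343\right) \frac{1}{299} = \left(- \frac{5}{18} - 269\right) \left(-343\right) \frac{1}{299} = \left(- \frac{4847}{18}\right) \left(-343\right) \frac{1}{299} = \frac{1662521}{18} \cdot \frac{1}{299} = \frac{1662521}{5382}$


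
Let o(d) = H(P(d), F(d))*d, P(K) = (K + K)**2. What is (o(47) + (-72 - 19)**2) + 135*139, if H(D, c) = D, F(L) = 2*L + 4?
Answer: 442338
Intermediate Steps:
F(L) = 4 + 2*L
P(K) = 4*K**2 (P(K) = (2*K)**2 = 4*K**2)
o(d) = 4*d**3 (o(d) = (4*d**2)*d = 4*d**3)
(o(47) + (-72 - 19)**2) + 135*139 = (4*47**3 + (-72 - 19)**2) + 135*139 = (4*103823 + (-91)**2) + 18765 = (415292 + 8281) + 18765 = 423573 + 18765 = 442338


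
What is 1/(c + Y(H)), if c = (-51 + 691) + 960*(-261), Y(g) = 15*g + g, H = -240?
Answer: -1/253760 ≈ -3.9407e-6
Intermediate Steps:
Y(g) = 16*g
c = -249920 (c = 640 - 250560 = -249920)
1/(c + Y(H)) = 1/(-249920 + 16*(-240)) = 1/(-249920 - 3840) = 1/(-253760) = -1/253760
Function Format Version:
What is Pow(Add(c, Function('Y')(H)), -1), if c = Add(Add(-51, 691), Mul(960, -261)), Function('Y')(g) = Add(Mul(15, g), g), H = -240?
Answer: Rational(-1, 253760) ≈ -3.9407e-6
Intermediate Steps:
Function('Y')(g) = Mul(16, g)
c = -249920 (c = Add(640, -250560) = -249920)
Pow(Add(c, Function('Y')(H)), -1) = Pow(Add(-249920, Mul(16, -240)), -1) = Pow(Add(-249920, -3840), -1) = Pow(-253760, -1) = Rational(-1, 253760)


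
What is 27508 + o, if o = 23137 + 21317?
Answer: 71962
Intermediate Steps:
o = 44454
27508 + o = 27508 + 44454 = 71962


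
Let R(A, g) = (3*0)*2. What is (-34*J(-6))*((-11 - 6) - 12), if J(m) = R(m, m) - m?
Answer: 5916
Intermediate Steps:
R(A, g) = 0 (R(A, g) = 0*2 = 0)
J(m) = -m (J(m) = 0 - m = -m)
(-34*J(-6))*((-11 - 6) - 12) = (-(-34)*(-6))*((-11 - 6) - 12) = (-34*6)*(-17 - 12) = -204*(-29) = 5916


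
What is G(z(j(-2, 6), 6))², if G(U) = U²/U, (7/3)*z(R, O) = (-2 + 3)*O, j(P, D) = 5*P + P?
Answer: 324/49 ≈ 6.6122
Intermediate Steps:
j(P, D) = 6*P
z(R, O) = 3*O/7 (z(R, O) = 3*((-2 + 3)*O)/7 = 3*(1*O)/7 = 3*O/7)
G(U) = U
G(z(j(-2, 6), 6))² = ((3/7)*6)² = (18/7)² = 324/49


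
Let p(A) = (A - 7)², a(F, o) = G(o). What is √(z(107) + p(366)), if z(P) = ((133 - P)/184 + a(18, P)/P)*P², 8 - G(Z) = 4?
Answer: √277041095/46 ≈ 361.84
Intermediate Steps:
G(Z) = 4 (G(Z) = 8 - 1*4 = 8 - 4 = 4)
a(F, o) = 4
z(P) = P²*(133/184 + 4/P - P/184) (z(P) = ((133 - P)/184 + 4/P)*P² = ((133 - P)*(1/184) + 4/P)*P² = ((133/184 - P/184) + 4/P)*P² = (133/184 + 4/P - P/184)*P² = P²*(133/184 + 4/P - P/184))
p(A) = (-7 + A)²
√(z(107) + p(366)) = √((1/184)*107*(736 - 1*107² + 133*107) + (-7 + 366)²) = √((1/184)*107*(736 - 1*11449 + 14231) + 359²) = √((1/184)*107*(736 - 11449 + 14231) + 128881) = √((1/184)*107*3518 + 128881) = √(188213/92 + 128881) = √(12045265/92) = √277041095/46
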